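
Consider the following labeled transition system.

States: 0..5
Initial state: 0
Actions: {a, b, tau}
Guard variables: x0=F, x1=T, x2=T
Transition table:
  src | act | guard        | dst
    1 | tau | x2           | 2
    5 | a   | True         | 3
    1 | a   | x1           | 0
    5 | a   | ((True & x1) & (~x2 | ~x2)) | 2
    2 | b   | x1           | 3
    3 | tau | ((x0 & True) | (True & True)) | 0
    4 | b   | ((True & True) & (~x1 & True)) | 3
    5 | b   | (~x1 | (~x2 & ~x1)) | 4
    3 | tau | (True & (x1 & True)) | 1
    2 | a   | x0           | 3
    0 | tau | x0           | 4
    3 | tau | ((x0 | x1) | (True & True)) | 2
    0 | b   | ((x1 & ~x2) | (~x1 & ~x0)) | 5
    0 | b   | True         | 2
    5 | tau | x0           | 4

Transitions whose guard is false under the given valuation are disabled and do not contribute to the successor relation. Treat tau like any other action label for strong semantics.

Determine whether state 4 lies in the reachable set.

Guard filter leaves 8 enabled edge(s).
Layer 0: {0}
Layer 1: {2}  now seen {0,2}
Layer 2: {3}  now seen {0,2,3}
Layer 3: {1}  now seen {0,1,2,3}
Reachable = {0,1,2,3}

Answer: UNREACHABLE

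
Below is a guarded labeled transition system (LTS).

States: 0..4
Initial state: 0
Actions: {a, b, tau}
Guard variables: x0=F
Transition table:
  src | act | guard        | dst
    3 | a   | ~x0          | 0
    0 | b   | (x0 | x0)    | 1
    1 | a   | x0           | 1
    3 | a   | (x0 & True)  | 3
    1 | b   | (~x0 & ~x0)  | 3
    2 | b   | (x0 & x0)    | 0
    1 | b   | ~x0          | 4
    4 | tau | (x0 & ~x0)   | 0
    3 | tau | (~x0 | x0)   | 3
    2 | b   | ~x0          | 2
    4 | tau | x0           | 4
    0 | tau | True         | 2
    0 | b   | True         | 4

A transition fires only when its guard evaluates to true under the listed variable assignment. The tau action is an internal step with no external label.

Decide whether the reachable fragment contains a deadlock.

Reachable = {0,2,4}
  0: b→4  tau→2  [2 out]
  2: b→2  [1 out]
  4: ∅  [deadlock]
trace reaching 4: b

Answer: DEADLOCK at state 4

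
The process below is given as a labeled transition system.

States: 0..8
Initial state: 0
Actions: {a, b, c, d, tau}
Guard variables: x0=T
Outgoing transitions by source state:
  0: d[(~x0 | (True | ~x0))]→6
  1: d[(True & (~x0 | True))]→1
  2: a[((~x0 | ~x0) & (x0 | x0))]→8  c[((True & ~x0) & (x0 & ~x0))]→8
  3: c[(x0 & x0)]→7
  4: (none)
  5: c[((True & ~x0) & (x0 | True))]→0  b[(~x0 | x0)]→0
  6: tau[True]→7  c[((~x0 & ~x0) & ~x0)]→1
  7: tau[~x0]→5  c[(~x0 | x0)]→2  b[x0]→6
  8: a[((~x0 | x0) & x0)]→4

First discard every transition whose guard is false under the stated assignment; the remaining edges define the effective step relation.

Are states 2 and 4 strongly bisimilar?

Refine partition for ~:
  π0 = {{0,1,2,3,4,5,6,7,8}}
  π1 = {{0,1},{2,4},{3},{5},{6},{7},{8}}
  π2 = {{0},{1},{2,4},{3},{5},{6},{7},{8}}
8 equivalence class(es) (converged in 3)
2∈{2,4}, 4∈{2,4}

Answer: BISIMILAR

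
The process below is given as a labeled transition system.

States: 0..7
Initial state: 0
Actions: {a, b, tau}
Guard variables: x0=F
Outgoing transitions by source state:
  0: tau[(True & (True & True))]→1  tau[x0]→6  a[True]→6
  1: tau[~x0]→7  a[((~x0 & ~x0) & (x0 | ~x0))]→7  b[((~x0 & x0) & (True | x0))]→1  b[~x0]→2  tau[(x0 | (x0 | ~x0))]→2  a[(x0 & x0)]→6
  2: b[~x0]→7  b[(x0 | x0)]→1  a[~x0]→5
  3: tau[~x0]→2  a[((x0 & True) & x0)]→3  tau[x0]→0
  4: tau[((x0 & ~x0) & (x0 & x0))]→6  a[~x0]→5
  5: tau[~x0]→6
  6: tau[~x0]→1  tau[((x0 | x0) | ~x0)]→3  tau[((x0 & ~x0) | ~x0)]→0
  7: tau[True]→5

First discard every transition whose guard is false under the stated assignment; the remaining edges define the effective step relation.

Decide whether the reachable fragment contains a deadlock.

Reach set: {0,1,2,3,5,6,7}
  0: a→6  tau→1  [2 out]
  1: a→7  b→2  tau→2  tau→7  [4 out]
  2: a→5  b→7  [2 out]
  3: tau→2  [1 out]
  5: tau→6  [1 out]
  6: tau→0  tau→1  tau→3  [3 out]
  7: tau→5  [1 out]

Answer: DEADLOCK-FREE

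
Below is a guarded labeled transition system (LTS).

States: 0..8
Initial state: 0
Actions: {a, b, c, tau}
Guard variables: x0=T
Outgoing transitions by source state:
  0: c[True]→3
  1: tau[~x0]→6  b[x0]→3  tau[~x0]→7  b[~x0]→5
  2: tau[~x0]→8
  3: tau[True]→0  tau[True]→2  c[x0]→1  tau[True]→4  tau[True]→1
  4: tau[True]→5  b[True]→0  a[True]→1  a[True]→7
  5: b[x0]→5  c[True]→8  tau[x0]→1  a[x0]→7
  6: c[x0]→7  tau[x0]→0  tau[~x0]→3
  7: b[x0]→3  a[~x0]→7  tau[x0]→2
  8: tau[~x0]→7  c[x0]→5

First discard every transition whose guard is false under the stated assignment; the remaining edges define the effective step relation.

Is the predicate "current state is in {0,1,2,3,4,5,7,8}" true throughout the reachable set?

Safe = {0,1,2,3,4,5,7,8}
R = {0,1,2,3,4,5,7,8}
  0: ok
  1: ok
  2: ok
  3: ok
  4: ok
  5: ok
  7: ok
  8: ok

Answer: INVARIANT HOLDS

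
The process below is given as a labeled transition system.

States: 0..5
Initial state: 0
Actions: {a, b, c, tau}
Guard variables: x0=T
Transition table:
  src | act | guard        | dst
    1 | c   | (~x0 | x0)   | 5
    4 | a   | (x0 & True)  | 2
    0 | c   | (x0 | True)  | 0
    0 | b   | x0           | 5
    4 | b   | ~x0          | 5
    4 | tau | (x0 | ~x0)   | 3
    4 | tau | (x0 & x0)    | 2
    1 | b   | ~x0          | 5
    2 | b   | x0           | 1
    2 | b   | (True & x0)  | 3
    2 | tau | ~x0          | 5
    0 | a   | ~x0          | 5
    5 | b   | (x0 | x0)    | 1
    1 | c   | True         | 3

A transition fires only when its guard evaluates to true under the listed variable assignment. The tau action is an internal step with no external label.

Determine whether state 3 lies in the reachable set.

Answer: REACHABLE

Trace:
After dropping false guards: 10 live edges.
L0 = {0}
L1 = {5}  now seen {0,5}
L2 = {1}  now seen {0,1,5}
L3 = {3}  now seen {0,1,3,5}
R = {0,1,3,5}
witness 3: b·b·c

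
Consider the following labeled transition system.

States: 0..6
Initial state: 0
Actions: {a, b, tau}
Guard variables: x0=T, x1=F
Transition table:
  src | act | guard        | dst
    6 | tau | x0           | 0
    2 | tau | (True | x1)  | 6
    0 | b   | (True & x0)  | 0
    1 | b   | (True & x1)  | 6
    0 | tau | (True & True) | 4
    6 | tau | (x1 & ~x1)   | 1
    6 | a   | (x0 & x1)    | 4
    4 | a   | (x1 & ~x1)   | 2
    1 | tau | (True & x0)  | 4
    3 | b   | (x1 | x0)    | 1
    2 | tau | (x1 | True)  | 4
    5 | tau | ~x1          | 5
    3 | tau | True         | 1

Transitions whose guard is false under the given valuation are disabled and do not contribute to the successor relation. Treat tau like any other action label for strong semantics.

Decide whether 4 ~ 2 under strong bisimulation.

Bisimulation quotient by refinement:
  P[0] = {{0,1,2,3,4,5,6}}
  P[1] = {{0,3},{1,2,5,6},{4}}
  P[2] = {{0},{1},{2},{3},{4},{5},{6}}
7 equivalence class(es) (converged in 3)
class of 4: {4}; class of 2: {2}

Answer: NOT BISIMILAR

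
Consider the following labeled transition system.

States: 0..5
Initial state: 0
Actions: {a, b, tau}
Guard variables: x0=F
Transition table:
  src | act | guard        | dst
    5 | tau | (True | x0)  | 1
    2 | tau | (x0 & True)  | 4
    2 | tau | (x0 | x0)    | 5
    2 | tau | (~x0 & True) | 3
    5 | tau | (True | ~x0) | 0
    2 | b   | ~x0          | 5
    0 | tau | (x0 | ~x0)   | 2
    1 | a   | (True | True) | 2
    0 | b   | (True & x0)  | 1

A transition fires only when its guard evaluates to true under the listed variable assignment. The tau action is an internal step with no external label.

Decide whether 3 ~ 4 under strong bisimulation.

Refine partition for ~:
  P[0] = {{0,1,2,3,4,5}}
  P[1] = {{0,5},{1},{2},{3,4}}
  P[2] = {{0},{1},{2},{3,4},{5}}
stable after 3 split(s): 5 block(s)
class of 3: {3,4}; class of 4: {3,4}

Answer: BISIMILAR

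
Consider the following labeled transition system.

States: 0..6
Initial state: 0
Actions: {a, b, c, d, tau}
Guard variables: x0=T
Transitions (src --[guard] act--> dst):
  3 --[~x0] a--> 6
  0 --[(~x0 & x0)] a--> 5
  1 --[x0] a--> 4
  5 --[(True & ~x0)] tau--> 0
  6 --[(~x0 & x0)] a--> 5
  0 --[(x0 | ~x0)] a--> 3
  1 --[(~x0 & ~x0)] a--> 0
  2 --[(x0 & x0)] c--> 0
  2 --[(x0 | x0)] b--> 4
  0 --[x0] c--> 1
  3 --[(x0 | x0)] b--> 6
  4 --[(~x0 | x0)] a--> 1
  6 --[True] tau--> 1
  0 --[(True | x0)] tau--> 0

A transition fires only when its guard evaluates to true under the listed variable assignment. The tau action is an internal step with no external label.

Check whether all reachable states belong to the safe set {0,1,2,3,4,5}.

Answer: INVARIANT VIOLATED at state 6

Working:
Inv-set: {0,1,2,3,4,5}
Reachable = {0,1,3,4,6}
  0: safe
  1: safe
  3: safe
  4: safe
  6: ✗ unsafe
witness against invariant: a·b → 6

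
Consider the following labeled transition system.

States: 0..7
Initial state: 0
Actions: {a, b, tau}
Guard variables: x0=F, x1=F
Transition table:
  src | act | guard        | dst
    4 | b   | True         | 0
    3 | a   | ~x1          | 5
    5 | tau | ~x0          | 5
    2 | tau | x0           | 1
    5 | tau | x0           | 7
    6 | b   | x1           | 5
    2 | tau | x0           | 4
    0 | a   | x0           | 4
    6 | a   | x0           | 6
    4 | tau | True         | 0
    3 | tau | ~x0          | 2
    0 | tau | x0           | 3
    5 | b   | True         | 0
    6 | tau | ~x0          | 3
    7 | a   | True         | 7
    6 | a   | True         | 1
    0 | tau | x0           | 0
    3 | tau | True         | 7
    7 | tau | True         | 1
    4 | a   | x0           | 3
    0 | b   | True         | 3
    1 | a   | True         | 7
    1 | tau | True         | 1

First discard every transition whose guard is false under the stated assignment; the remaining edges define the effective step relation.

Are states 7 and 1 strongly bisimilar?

Answer: BISIMILAR

Working:
Refine partition for ~:
  π0 = {{0,1,2,3,4,5,6,7}}
  π1 = {{0},{1,3,6,7},{2},{4,5}}
  π2 = {{0},{1,6,7},{2},{3},{4},{5}}
  π3 = {{0},{1,7},{2},{3},{4},{5},{6}}
stable after 4 split(s): 7 block(s)
[7]={1,7}  [1]={1,7}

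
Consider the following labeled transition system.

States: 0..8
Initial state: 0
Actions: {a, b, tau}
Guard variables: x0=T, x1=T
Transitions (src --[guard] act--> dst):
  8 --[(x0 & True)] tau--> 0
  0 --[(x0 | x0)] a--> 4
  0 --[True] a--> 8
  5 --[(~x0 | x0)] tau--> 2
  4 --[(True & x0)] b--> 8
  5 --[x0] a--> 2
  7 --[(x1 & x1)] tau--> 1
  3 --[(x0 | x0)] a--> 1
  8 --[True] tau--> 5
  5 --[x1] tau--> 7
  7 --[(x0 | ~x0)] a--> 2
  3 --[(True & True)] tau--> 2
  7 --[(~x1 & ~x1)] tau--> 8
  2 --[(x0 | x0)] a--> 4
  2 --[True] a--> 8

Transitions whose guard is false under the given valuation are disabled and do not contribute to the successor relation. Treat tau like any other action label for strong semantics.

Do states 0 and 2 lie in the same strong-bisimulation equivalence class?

Refine partition for ~:
  round 0: {{0,1,2,3,4,5,6,7,8}}
  round 1: {{0,2},{1,6},{3,5,7},{4},{8}}
  round 2: {{0,2},{1,6},{3},{4},{5},{7},{8}}
Fixed point at round 3; 7 class(es).
[0]={0,2}  [2]={0,2}

Answer: BISIMILAR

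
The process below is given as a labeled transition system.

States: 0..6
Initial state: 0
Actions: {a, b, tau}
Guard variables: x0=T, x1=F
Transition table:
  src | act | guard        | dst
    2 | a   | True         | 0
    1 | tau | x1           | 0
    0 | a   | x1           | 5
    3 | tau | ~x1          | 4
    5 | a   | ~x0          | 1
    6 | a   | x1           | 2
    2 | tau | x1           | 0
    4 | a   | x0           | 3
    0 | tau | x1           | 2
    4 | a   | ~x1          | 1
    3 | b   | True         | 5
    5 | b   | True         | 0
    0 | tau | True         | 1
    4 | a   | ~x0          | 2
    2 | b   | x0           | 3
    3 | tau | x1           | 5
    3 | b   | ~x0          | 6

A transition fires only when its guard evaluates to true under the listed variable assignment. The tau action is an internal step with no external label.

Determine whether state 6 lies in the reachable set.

Answer: UNREACHABLE

Analysis:
Guard filter leaves 8 enabled edge(s).
Layer 0: {0}
Layer 1: {1}  cumulative {0,1}
Reachable = {0,1}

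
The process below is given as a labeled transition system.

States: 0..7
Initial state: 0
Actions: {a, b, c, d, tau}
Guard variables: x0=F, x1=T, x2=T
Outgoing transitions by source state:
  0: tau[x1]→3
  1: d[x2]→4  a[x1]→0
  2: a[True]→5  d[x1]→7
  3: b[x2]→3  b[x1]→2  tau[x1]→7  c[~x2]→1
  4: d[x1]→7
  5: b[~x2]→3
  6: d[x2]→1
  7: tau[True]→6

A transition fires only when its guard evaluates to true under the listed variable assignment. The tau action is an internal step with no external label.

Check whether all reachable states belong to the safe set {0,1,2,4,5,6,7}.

Inv-set: {0,1,2,4,5,6,7}
R = {0,1,2,3,4,5,6,7}
  0: ✓
  1: ✓
  2: ✓
  3: VIOLATES
  4: ✓
  5: ✓
  6: ✓
  7: ✓
reach 3 via tau — violates

Answer: INVARIANT VIOLATED at state 3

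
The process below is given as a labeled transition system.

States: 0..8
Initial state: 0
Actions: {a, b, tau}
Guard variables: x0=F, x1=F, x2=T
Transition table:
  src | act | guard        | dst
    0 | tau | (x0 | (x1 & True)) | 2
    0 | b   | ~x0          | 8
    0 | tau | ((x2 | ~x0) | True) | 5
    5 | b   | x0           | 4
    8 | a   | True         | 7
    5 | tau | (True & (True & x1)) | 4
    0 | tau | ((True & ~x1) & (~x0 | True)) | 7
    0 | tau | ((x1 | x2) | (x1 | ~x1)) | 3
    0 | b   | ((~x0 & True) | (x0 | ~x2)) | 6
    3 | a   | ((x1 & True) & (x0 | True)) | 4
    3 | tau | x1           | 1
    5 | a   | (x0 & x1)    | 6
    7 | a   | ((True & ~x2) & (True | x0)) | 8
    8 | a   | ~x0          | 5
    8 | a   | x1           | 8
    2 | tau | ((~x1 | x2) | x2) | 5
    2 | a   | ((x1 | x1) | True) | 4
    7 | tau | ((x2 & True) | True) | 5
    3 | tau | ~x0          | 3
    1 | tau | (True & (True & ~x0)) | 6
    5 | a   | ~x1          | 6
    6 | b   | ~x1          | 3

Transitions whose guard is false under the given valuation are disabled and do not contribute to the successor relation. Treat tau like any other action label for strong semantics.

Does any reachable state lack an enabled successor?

Answer: DEADLOCK-FREE

Trace:
R = {0,3,5,6,7,8}
  0: b→6  b→8  tau→3  tau→5  tau→7  [5 out]
  3: tau→3  [1 out]
  5: a→6  [1 out]
  6: b→3  [1 out]
  7: tau→5  [1 out]
  8: a→5  a→7  [2 out]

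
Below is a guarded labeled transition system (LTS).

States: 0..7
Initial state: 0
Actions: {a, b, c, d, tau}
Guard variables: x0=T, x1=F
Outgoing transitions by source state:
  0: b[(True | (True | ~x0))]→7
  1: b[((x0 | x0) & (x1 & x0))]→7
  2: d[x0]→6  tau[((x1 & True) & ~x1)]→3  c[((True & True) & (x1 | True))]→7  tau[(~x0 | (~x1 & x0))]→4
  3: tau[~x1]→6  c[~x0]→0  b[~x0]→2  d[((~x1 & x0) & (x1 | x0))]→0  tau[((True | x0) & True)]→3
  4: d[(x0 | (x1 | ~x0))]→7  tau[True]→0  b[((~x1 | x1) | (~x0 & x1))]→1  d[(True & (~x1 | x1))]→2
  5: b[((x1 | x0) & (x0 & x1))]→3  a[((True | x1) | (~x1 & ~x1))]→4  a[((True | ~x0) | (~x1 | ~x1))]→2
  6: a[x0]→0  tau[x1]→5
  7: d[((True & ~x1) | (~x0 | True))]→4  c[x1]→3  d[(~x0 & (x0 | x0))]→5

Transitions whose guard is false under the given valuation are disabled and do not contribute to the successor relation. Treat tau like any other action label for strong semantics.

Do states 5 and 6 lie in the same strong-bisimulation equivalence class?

Answer: NOT BISIMILAR

Trace:
Compute ~ classes (split until stable):
  π0 = {{0,1,2,3,4,5,6,7}}
  π1 = {{0},{1},{2},{3},{4},{5,6},{7}}
  π2 = {{0},{1},{2},{3},{4},{5},{6},{7}}
8 equivalence class(es) (converged in 3)
[5]={5}  [6]={6}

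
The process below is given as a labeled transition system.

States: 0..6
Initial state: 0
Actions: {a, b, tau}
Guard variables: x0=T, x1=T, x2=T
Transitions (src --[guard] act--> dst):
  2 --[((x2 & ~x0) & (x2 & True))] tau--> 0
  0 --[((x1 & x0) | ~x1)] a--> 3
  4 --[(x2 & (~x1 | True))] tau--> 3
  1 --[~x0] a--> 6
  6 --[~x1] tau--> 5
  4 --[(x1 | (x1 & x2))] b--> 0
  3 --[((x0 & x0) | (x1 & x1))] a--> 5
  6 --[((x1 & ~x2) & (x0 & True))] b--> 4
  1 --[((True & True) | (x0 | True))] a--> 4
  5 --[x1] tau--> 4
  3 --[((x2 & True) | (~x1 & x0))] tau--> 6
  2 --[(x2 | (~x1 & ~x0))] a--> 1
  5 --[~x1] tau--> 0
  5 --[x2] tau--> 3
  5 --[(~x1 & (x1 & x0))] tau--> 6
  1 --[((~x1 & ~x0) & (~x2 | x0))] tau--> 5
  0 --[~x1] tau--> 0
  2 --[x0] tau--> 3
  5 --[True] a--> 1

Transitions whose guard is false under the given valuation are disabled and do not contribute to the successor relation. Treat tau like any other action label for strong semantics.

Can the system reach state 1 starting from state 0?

Guard filter leaves 11 enabled edge(s).
Layer 0: {0}
Layer 1: {3}  total {0,3}
Layer 2: {5,6}  total {0,3,5,6}
Layer 3: {1,4}  total {0,1,3,4,5,6}
R = {0,1,3,4,5,6}
trace reaching 1: a·a·a

Answer: REACHABLE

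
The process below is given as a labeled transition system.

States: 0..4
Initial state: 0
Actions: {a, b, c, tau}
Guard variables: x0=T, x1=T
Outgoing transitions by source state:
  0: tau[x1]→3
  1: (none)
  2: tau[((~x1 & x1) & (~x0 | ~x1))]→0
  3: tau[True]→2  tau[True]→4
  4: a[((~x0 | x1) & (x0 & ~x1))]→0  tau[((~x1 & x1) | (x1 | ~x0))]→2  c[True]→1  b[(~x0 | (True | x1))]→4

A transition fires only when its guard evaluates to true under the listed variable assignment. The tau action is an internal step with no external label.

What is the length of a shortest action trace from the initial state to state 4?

Answer: 2

Working:
Layered search for 4:
  depth 0: {0}
  depth 1: {3}
  depth 2: {2,4}
4 enters at depth 2; path tau·tau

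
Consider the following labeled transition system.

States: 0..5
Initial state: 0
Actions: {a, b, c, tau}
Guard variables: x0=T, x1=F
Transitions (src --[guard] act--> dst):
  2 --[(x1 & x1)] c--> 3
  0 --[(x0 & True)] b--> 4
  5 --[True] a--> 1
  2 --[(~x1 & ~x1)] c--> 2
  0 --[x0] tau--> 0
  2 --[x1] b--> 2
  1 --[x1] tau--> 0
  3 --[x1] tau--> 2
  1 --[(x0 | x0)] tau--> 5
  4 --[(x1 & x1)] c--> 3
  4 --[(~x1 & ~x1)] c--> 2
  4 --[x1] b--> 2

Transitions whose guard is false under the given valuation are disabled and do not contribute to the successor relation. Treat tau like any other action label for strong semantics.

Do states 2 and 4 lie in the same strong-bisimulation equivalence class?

Answer: BISIMILAR

Analysis:
Refine partition for ~:
  π0 = {{0,1,2,3,4,5}}
  π1 = {{0},{1},{2,4},{3},{5}}
stable after 2 split(s): 5 block(s)
class of 2: {2,4}; class of 4: {2,4}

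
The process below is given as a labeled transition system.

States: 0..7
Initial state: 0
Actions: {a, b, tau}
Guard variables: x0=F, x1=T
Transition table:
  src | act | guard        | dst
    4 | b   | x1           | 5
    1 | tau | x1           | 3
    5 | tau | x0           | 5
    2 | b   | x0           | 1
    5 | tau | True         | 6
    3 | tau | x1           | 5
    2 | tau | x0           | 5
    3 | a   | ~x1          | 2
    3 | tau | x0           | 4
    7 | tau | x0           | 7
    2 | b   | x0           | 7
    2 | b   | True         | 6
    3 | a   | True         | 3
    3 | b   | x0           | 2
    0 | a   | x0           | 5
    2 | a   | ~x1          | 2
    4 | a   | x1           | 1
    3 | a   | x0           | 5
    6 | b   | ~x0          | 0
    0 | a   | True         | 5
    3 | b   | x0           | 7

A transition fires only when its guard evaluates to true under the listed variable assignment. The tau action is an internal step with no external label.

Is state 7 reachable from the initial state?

Answer: UNREACHABLE

Working:
9 transition(s) survive guard evaluation.
depth 0: {0}
depth 1: {5}  now seen {0,5}
depth 2: {6}  now seen {0,5,6}
Reach set: {0,5,6}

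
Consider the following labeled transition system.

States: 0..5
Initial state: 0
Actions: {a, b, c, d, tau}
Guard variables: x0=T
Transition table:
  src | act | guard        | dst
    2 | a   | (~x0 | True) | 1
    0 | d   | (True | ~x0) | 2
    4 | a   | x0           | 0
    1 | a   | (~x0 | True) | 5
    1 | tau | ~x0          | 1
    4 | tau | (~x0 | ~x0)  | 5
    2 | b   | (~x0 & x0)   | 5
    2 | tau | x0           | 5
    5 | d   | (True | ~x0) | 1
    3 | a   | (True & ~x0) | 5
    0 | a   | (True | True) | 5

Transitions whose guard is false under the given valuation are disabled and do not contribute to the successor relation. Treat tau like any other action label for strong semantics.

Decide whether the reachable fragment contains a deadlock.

Answer: DEADLOCK-FREE

Working:
R = {0,1,2,5}
  0: a→5  d→2  [2 out]
  1: a→5  [1 out]
  2: a→1  tau→5  [2 out]
  5: d→1  [1 out]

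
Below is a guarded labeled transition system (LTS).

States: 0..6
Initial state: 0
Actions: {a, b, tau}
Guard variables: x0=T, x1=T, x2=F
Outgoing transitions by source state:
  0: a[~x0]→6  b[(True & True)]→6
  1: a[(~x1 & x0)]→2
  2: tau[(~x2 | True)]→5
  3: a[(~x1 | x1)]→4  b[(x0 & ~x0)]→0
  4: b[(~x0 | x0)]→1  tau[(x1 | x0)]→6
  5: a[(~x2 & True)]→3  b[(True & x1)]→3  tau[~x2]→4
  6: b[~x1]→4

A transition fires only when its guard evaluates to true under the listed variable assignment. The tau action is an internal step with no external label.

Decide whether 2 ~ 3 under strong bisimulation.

Answer: NOT BISIMILAR

Analysis:
Refine partition for ~:
  P[0] = {{0,1,2,3,4,5,6}}
  P[1] = {{0},{1,6},{2},{3},{4},{5}}
stable after 2 split(s): 6 block(s)
[2]={2}  [3]={3}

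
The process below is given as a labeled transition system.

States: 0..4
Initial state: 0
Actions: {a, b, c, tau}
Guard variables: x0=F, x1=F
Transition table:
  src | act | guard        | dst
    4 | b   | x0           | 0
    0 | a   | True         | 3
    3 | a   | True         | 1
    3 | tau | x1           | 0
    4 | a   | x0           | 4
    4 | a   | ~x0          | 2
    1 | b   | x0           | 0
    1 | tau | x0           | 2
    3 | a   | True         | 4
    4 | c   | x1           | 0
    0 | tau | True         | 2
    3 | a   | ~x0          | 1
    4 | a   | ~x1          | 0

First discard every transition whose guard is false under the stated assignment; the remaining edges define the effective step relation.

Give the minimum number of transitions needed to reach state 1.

Breadth-first toward 1:
  L0 = {0}
  L1 = {2,3}
  L2 = {1,4}
depth(1)=2, e.g. a·a

Answer: 2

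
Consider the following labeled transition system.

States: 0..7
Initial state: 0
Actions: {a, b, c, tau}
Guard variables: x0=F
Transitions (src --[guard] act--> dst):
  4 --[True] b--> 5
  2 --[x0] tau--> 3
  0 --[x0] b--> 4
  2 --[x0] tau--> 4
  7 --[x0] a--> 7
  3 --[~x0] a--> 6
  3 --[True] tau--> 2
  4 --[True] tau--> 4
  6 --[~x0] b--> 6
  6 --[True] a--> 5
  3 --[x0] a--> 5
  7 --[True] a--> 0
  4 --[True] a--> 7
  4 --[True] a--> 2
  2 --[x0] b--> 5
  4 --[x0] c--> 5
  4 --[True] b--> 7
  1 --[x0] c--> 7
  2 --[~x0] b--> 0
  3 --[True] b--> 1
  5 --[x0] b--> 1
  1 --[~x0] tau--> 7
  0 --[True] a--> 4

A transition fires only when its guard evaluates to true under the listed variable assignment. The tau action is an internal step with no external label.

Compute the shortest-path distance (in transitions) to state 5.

Answer: 2

Working:
BFS to 5:
  L0 = {0}
  L1 = {4}
  L2 = {2,5,7}
first hit 5 at d=2 via a·b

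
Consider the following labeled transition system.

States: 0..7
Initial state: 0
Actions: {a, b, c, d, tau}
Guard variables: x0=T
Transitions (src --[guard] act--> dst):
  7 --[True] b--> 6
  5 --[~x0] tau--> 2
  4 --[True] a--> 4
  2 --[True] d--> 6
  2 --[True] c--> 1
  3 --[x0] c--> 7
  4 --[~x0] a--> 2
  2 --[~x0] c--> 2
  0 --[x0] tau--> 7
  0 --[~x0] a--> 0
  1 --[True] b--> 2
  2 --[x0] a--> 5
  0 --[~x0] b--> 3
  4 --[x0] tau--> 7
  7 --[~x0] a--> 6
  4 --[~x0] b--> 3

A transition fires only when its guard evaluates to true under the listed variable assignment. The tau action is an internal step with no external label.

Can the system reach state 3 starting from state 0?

Answer: UNREACHABLE

Analysis:
9 transition(s) survive guard evaluation.
L0 = {0}
L1 = {7}  cumulative {0,7}
L2 = {6}  cumulative {0,6,7}
R = {0,6,7}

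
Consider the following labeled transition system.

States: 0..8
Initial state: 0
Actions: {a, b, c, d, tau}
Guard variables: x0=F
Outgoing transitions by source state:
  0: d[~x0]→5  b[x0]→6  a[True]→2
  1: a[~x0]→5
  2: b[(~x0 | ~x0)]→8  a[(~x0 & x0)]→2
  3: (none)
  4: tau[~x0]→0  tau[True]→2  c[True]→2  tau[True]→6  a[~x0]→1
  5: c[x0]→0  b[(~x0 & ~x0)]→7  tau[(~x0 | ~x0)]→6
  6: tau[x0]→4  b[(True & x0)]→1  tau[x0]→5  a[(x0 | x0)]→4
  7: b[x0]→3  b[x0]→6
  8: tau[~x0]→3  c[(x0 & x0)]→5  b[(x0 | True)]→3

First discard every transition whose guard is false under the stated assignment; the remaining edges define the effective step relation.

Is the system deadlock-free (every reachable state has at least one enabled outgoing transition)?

R = {0,2,3,5,6,7,8}
  0: a→2  d→5  [2 out]
  2: b→8  [1 out]
  3: ∅  [no exit]
  5: b→7  tau→6  [2 out]
  6: ∅  [no exit]
  7: ∅  [no exit]
  8: b→3  tau→3  [2 out]
witness 3: a·b·tau

Answer: DEADLOCK at state 3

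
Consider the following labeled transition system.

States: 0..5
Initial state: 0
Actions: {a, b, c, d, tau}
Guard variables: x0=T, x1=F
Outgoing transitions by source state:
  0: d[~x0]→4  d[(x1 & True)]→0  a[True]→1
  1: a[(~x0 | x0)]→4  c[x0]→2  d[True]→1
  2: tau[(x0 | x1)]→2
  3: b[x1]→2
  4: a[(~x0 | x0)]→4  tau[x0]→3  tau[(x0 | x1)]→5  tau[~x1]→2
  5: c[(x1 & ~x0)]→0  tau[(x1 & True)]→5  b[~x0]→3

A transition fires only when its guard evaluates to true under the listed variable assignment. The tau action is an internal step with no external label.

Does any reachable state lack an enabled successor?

Answer: DEADLOCK at state 3

Trace:
R = {0,1,2,3,4,5}
  0: a→1  [1 exit(s)]
  1: a→4  c→2  d→1  [3 exit(s)]
  2: tau→2  [1 exit(s)]
  3: ∅  [deadlock]
  4: a→4  tau→2  tau→3  tau→5  [4 exit(s)]
  5: ∅  [deadlock]
witness 3: a·a·tau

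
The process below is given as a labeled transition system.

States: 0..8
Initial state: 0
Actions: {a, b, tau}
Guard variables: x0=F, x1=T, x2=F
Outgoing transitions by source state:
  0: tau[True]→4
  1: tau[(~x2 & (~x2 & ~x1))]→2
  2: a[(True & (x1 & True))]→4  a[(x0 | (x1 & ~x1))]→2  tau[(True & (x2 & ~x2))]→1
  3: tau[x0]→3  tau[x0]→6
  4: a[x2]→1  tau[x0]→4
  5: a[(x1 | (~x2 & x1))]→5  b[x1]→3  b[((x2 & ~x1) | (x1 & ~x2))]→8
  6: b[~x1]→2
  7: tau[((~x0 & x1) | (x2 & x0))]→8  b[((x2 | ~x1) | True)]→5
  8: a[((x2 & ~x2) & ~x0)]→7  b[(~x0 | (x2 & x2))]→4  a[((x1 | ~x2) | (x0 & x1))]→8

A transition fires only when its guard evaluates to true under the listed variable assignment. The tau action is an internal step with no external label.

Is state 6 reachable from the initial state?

Answer: UNREACHABLE

Trace:
After dropping false guards: 9 live edges.
depth 0: {0}
depth 1: {4}  now seen {0,4}
R = {0,4}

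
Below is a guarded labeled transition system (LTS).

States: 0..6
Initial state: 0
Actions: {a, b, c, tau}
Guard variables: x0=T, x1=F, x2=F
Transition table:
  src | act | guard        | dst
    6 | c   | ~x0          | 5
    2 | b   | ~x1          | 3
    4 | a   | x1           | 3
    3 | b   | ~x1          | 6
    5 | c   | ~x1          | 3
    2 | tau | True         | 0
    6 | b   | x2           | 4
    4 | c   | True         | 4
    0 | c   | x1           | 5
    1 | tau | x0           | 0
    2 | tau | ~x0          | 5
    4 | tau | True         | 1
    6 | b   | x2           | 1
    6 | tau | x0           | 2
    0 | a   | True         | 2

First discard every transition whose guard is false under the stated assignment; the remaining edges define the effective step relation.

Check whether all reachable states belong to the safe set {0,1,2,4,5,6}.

Answer: INVARIANT VIOLATED at state 3

Trace:
Allowed set {0,1,2,4,5,6}
Reachable = {0,2,3,6}
  0: ✓
  2: ✓
  3: outside
  6: ✓
reach 3 via a·b — violates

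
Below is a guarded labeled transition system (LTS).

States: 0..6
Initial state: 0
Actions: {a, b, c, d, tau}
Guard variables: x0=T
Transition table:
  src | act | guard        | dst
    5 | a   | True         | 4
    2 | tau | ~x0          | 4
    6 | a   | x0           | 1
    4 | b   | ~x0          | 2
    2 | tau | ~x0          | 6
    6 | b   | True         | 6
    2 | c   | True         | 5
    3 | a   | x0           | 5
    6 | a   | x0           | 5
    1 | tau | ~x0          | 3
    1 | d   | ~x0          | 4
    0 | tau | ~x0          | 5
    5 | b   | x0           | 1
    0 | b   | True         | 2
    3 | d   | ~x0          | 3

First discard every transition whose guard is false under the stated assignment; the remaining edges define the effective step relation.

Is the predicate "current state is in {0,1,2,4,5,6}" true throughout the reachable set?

Safe = {0,1,2,4,5,6}
Reachable = {0,1,2,4,5}
  0: ✓
  1: ✓
  2: ✓
  4: ✓
  5: ✓

Answer: INVARIANT HOLDS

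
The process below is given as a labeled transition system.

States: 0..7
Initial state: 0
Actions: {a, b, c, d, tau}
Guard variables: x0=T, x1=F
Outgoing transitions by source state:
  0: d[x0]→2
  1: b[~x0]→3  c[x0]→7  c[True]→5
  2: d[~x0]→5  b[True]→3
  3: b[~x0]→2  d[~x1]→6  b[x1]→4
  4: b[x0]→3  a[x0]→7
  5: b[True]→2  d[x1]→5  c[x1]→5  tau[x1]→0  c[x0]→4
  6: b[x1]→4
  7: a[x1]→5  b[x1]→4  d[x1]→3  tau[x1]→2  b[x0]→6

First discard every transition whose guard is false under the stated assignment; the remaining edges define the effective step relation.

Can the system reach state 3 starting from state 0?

Answer: REACHABLE

Trace:
10 transition(s) survive guard evaluation.
Layer 0: {0}
Layer 1: {2}  total {0,2}
Layer 2: {3}  total {0,2,3}
Layer 3: {6}  total {0,2,3,6}
Reachable = {0,2,3,6}
trace reaching 3: d·b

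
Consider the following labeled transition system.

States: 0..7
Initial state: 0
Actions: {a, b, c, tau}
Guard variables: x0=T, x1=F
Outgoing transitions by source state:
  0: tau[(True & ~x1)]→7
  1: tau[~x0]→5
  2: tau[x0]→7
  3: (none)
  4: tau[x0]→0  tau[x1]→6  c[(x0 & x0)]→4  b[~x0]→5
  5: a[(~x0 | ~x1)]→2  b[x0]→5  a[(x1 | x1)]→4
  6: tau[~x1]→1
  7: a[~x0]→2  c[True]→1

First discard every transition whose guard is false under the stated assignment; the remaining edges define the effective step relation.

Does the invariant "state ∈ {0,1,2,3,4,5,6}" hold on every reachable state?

Allowed set {0,1,2,3,4,5,6}
Reachable = {0,1,7}
  0: ok
  1: ok
  7: ✗ unsafe
counterexample path to 7: tau

Answer: INVARIANT VIOLATED at state 7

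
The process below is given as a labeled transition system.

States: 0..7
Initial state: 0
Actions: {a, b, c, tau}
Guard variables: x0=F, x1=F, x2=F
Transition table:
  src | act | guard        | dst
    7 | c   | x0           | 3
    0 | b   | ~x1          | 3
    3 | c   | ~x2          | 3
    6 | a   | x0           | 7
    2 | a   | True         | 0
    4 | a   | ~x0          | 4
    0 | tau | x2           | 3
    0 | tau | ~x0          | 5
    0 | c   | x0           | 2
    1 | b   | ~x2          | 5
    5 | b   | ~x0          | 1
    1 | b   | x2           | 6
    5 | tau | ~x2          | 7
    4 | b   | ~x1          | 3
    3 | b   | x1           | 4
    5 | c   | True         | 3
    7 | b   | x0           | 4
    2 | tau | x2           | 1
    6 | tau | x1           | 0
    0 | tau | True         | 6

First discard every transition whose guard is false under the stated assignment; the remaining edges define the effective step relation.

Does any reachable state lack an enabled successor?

Answer: DEADLOCK at state 6

Analysis:
Reachable = {0,1,3,5,6,7}
  0: b→3  tau→5  tau→6  [deg 3]
  1: b→5  [deg 1]
  3: c→3  [deg 1]
  5: b→1  c→3  tau→7  [deg 3]
  6: ∅  [deadlock]
  7: ∅  [deadlock]
Path to 6: tau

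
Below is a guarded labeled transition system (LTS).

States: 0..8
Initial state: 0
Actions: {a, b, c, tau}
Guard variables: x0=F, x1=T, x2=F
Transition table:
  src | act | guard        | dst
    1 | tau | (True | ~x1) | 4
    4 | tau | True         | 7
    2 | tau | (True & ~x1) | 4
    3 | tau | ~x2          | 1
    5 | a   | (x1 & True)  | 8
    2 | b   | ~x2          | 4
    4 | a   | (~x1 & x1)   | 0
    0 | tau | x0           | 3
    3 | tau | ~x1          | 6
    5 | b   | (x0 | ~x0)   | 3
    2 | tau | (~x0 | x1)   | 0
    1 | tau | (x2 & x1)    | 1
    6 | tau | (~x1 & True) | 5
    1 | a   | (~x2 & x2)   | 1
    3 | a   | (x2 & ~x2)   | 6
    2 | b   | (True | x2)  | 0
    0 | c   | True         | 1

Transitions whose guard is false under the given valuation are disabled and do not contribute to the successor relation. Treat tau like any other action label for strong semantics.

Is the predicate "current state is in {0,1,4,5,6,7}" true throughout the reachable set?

Allowed set {0,1,4,5,6,7}
Reachable = {0,1,4,7}
  0: safe
  1: safe
  4: safe
  7: safe

Answer: INVARIANT HOLDS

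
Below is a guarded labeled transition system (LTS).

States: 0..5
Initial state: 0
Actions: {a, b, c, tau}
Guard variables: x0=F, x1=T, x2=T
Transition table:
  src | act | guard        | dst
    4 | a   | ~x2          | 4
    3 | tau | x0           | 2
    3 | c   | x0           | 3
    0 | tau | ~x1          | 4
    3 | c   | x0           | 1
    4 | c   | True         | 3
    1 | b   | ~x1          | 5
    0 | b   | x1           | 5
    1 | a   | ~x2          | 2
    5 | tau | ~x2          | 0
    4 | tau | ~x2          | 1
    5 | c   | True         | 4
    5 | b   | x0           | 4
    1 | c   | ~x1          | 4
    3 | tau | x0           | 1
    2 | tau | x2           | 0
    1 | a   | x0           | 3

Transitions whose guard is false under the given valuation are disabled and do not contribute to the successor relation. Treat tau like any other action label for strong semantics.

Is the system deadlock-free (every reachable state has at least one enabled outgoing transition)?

Answer: DEADLOCK at state 3

Working:
Reach set: {0,3,4,5}
  0: b→5  [deg 1]
  3: ∅  [deadlock]
  4: c→3  [deg 1]
  5: c→4  [deg 1]
Path to 3: b·c·c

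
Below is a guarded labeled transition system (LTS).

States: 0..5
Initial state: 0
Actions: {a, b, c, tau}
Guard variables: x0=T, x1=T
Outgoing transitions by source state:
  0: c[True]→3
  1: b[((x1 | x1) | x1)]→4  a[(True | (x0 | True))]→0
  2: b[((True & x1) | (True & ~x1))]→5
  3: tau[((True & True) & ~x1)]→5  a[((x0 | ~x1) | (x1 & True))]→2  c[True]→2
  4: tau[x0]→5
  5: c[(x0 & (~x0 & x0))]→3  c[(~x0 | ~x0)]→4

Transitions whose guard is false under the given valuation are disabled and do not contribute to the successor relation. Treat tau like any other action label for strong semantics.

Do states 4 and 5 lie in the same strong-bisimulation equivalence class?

Answer: NOT BISIMILAR

Analysis:
Bisimulation quotient by refinement:
  round 0: {{0,1,2,3,4,5}}
  round 1: {{0},{1},{2},{3},{4},{5}}
stable after 2 split(s): 6 block(s)
4∈{4}, 5∈{5}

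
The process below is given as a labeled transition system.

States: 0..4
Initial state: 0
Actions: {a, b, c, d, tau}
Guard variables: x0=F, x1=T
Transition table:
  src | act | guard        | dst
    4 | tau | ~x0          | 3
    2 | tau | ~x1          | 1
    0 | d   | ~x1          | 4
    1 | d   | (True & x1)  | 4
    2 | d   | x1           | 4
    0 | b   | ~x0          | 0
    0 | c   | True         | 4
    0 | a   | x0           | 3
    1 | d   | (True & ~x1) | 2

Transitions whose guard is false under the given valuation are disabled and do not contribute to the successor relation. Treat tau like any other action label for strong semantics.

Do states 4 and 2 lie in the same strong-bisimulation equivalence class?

Compute ~ classes (split until stable):
  π0 = {{0,1,2,3,4}}
  π1 = {{0},{1,2},{3},{4}}
4 equivalence class(es) (converged in 2)
4∈{4}, 2∈{1,2}

Answer: NOT BISIMILAR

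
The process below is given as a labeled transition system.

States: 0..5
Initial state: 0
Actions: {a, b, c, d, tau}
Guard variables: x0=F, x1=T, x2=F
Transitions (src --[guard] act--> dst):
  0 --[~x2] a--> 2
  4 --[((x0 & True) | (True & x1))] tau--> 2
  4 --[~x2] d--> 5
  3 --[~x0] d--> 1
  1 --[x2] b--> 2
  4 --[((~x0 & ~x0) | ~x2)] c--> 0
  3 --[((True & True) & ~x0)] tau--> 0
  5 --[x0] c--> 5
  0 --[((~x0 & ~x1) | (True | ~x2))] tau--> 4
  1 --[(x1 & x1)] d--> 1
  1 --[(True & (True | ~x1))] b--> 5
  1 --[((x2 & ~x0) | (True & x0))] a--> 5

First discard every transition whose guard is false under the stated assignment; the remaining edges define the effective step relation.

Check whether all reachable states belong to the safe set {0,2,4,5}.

Safe = {0,2,4,5}
Reach set: {0,2,4,5}
  0: safe
  2: safe
  4: safe
  5: safe

Answer: INVARIANT HOLDS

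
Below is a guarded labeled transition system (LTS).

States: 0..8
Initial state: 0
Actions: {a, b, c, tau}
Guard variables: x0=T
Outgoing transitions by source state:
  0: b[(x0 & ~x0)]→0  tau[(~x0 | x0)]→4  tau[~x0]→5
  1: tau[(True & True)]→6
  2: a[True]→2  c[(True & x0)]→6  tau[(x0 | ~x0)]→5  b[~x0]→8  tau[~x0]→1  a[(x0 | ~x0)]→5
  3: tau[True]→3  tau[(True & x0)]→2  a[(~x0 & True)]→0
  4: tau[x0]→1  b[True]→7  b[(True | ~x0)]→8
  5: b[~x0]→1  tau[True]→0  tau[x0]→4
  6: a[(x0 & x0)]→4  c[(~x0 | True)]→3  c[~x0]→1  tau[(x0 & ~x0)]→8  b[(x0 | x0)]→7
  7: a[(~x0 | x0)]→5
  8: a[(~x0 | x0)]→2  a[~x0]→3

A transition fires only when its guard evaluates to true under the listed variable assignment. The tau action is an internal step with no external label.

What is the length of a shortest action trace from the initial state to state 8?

Answer: 2

Analysis:
BFS to 8:
  depth 0: {0}
  depth 1: {4}
  depth 2: {1,7,8}
8 enters at depth 2; path tau·b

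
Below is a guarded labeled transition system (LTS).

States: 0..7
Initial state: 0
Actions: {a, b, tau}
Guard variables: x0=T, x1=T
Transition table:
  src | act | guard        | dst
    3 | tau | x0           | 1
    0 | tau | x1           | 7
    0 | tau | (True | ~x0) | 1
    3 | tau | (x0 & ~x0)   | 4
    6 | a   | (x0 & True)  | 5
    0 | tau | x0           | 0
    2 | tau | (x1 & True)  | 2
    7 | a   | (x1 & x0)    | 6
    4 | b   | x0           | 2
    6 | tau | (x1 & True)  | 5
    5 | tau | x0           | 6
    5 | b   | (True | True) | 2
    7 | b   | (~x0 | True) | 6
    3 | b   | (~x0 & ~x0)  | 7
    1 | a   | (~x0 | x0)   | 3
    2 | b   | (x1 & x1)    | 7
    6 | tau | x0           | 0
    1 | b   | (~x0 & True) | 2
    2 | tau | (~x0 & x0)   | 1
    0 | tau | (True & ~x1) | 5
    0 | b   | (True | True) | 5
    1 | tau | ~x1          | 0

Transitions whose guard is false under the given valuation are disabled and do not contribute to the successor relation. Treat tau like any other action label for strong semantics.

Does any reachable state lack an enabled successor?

Answer: DEADLOCK-FREE

Working:
Reachable = {0,1,2,3,5,6,7}
  0: b→5  tau→0  tau→1  tau→7  [deg 4]
  1: a→3  [deg 1]
  2: b→7  tau→2  [deg 2]
  3: tau→1  [deg 1]
  5: b→2  tau→6  [deg 2]
  6: a→5  tau→0  tau→5  [deg 3]
  7: a→6  b→6  [deg 2]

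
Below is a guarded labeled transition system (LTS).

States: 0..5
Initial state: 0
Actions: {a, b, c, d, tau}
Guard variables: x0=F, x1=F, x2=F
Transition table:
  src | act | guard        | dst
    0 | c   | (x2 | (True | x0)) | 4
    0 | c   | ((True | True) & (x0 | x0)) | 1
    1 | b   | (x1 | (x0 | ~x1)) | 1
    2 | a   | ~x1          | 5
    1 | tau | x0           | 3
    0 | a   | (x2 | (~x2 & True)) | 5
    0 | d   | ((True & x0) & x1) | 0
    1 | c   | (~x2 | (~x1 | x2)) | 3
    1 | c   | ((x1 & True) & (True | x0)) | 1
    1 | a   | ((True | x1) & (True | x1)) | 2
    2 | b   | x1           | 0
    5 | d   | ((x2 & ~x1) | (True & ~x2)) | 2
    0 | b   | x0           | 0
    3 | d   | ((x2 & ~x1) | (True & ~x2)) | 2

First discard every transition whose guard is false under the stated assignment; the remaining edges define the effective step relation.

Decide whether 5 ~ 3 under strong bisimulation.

Compute ~ classes (split until stable):
  P[0] = {{0,1,2,3,4,5}}
  P[1] = {{0},{1},{2},{3,5},{4}}
stable after 2 split(s): 5 block(s)
class of 5: {3,5}; class of 3: {3,5}

Answer: BISIMILAR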